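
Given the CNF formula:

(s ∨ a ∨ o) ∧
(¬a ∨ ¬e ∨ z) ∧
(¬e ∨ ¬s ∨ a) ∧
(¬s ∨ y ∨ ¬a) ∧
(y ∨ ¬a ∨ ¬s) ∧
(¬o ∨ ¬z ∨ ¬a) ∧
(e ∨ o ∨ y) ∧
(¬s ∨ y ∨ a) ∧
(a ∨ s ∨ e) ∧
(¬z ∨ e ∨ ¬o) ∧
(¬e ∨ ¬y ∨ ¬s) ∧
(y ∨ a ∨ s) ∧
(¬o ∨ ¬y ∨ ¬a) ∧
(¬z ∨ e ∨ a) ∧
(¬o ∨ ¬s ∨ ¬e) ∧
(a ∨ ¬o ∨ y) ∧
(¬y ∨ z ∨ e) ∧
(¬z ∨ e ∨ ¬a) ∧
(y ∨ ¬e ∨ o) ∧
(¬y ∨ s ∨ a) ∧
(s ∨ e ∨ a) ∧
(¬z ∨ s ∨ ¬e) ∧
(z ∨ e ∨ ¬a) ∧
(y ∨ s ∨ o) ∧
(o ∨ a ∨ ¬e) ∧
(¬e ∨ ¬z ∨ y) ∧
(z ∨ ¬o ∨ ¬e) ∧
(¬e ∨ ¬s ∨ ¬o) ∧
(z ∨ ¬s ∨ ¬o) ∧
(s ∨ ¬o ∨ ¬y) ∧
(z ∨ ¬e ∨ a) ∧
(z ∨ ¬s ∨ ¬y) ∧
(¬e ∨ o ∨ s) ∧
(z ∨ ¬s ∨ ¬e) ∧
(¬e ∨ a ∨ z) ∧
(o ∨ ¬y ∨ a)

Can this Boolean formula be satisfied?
No

No, the formula is not satisfiable.

No assignment of truth values to the variables can make all 36 clauses true simultaneously.

The formula is UNSAT (unsatisfiable).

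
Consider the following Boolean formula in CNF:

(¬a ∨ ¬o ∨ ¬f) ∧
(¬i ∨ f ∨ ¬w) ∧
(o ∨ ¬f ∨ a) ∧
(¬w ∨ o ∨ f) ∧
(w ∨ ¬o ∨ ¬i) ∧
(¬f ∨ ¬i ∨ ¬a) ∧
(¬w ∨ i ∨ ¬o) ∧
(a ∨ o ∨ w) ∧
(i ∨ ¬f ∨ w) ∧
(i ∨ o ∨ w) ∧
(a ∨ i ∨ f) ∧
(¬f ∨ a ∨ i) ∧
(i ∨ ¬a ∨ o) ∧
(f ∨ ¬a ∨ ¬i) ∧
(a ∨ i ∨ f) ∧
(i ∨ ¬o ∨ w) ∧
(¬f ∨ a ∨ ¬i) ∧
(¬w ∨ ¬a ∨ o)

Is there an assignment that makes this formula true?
No

No, the formula is not satisfiable.

No assignment of truth values to the variables can make all 18 clauses true simultaneously.

The formula is UNSAT (unsatisfiable).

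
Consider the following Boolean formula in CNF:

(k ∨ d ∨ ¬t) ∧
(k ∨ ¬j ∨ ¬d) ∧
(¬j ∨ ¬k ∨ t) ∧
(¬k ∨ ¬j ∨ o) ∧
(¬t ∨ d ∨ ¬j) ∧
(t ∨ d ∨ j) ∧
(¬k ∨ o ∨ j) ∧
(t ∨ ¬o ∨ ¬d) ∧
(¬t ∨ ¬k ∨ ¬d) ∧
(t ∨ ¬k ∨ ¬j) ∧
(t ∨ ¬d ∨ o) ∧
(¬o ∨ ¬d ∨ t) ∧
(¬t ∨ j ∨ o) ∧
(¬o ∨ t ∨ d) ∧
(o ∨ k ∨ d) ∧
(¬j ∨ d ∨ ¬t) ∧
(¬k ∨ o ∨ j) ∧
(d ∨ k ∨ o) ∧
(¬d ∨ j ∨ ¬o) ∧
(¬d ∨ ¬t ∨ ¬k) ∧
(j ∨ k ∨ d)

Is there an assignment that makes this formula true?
Yes

Yes, the formula is satisfiable.

One satisfying assignment is: k=True, j=False, o=True, t=True, d=False

Verification: With this assignment, all 21 clauses evaluate to true.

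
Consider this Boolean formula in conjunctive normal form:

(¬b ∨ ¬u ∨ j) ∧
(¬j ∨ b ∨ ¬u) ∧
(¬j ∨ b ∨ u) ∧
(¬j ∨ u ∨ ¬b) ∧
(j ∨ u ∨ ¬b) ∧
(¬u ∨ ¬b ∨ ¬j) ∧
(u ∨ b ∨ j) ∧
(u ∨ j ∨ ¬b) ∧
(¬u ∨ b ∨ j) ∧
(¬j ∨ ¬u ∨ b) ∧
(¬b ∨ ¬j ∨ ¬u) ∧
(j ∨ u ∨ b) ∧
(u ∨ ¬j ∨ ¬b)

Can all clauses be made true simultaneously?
No

No, the formula is not satisfiable.

No assignment of truth values to the variables can make all 13 clauses true simultaneously.

The formula is UNSAT (unsatisfiable).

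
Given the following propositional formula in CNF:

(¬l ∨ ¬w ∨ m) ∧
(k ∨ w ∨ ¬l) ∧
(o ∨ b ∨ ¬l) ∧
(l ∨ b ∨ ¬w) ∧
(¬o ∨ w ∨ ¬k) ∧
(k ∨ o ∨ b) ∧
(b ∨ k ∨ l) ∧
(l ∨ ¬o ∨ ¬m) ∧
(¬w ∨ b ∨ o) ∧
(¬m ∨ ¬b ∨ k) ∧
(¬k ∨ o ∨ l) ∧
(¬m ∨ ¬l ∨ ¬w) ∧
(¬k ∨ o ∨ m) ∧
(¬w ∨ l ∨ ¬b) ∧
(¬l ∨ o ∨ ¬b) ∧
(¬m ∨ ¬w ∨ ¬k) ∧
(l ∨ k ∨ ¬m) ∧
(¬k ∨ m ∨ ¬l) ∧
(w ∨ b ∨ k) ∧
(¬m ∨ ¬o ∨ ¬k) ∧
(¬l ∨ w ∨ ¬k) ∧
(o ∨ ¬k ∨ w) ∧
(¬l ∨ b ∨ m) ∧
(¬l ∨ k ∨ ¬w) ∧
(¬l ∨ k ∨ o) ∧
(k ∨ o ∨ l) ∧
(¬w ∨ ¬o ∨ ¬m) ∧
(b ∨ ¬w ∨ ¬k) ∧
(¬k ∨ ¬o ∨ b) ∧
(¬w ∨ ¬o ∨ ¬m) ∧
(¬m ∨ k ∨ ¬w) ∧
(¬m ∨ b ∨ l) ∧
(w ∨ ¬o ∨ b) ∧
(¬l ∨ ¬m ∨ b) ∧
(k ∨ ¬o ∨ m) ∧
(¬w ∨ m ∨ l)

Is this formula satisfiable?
No

No, the formula is not satisfiable.

No assignment of truth values to the variables can make all 36 clauses true simultaneously.

The formula is UNSAT (unsatisfiable).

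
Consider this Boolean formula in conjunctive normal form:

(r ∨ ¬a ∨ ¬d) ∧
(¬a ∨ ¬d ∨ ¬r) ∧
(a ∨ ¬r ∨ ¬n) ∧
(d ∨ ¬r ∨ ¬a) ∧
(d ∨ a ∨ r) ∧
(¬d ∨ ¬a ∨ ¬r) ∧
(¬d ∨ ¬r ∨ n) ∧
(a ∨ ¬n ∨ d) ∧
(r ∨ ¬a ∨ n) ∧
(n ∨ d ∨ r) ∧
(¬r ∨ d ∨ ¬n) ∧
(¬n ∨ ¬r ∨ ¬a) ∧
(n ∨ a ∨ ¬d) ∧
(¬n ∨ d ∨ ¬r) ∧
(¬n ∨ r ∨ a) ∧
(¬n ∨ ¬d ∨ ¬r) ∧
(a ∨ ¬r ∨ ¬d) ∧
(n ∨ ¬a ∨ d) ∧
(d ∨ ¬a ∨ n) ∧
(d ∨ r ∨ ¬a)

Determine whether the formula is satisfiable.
Yes

Yes, the formula is satisfiable.

One satisfying assignment is: a=False, r=True, d=False, n=False

Verification: With this assignment, all 20 clauses evaluate to true.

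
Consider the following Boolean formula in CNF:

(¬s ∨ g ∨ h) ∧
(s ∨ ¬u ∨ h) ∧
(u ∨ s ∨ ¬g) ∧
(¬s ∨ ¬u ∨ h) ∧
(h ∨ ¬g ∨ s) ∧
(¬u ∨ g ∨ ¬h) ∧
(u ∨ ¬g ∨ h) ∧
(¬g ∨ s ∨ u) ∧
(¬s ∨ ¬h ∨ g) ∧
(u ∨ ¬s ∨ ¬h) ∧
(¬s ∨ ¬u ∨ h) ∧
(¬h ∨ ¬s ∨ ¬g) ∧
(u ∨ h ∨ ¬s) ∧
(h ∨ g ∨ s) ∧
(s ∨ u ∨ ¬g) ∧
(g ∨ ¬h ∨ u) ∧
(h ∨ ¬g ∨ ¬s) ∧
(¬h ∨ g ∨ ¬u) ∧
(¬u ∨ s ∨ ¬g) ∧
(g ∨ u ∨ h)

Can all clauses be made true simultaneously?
No

No, the formula is not satisfiable.

No assignment of truth values to the variables can make all 20 clauses true simultaneously.

The formula is UNSAT (unsatisfiable).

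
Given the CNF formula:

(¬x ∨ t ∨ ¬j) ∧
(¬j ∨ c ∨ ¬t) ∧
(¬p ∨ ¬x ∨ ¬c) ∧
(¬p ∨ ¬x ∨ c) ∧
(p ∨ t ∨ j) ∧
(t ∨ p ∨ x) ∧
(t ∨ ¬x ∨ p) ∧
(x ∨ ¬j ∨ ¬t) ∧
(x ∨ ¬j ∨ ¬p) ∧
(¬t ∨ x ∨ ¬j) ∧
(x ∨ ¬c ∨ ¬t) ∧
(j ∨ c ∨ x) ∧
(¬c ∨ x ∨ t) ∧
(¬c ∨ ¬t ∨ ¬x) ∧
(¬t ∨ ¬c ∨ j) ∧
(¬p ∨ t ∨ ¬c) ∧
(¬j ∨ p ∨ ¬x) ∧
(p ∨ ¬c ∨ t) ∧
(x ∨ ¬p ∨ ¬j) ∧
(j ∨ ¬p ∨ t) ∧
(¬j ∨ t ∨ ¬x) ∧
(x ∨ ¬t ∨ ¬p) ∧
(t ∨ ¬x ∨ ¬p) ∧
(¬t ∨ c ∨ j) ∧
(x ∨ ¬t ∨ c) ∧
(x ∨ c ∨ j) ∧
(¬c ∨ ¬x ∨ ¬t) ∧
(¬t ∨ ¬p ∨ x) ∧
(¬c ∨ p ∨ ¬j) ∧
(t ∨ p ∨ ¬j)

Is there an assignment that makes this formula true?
No

No, the formula is not satisfiable.

No assignment of truth values to the variables can make all 30 clauses true simultaneously.

The formula is UNSAT (unsatisfiable).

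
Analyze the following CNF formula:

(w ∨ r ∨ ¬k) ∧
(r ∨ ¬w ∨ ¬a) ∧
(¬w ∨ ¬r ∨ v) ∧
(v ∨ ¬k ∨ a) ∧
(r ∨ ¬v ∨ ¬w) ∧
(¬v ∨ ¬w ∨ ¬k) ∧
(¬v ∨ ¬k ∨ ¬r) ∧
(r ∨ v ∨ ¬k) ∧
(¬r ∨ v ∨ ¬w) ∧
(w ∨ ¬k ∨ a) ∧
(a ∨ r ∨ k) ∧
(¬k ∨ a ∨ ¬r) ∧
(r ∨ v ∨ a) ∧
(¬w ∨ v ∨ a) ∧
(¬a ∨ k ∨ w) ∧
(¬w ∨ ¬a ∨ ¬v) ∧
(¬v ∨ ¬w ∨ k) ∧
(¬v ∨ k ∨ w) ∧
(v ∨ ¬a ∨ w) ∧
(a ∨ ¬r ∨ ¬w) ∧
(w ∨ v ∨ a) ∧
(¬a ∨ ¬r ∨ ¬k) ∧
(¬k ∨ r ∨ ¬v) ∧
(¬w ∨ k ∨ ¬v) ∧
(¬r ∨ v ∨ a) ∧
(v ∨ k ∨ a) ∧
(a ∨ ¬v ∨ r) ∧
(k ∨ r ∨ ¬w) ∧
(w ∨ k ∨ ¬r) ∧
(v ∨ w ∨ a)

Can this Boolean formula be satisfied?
No

No, the formula is not satisfiable.

No assignment of truth values to the variables can make all 30 clauses true simultaneously.

The formula is UNSAT (unsatisfiable).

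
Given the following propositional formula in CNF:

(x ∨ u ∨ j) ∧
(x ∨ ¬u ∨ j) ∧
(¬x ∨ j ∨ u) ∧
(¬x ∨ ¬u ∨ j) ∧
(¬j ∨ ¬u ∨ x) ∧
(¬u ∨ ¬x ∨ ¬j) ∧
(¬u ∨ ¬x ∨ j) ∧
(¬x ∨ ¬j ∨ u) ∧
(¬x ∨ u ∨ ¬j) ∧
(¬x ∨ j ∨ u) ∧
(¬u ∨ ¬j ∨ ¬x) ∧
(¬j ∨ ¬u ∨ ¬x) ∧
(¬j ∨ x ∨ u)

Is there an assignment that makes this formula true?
No

No, the formula is not satisfiable.

No assignment of truth values to the variables can make all 13 clauses true simultaneously.

The formula is UNSAT (unsatisfiable).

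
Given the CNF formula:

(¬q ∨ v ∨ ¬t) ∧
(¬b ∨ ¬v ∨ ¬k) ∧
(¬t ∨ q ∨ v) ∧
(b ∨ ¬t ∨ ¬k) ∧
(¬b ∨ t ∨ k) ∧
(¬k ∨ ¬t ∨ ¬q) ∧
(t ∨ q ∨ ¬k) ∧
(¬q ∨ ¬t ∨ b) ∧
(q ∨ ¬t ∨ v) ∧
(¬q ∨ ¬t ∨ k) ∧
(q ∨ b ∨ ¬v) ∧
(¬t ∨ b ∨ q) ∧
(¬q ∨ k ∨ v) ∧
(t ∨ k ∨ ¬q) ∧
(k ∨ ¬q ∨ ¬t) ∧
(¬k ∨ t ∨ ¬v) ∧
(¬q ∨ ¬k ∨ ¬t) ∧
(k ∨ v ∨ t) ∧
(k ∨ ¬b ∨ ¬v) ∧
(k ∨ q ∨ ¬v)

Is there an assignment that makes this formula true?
Yes

Yes, the formula is satisfiable.

One satisfying assignment is: q=True, b=False, k=True, t=False, v=False

Verification: With this assignment, all 20 clauses evaluate to true.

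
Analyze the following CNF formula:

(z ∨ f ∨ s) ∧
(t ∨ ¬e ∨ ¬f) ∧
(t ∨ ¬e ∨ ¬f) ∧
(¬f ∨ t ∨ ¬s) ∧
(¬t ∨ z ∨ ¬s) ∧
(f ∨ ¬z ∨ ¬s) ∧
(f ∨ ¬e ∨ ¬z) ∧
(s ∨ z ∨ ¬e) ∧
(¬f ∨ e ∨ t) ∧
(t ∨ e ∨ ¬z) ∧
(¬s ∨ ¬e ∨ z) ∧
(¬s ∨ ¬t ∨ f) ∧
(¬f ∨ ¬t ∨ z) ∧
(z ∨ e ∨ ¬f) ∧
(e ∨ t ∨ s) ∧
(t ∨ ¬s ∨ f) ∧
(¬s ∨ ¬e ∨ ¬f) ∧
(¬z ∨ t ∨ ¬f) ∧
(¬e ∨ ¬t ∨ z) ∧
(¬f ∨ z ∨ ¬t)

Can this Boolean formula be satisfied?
Yes

Yes, the formula is satisfiable.

One satisfying assignment is: f=False, t=True, e=False, z=True, s=False

Verification: With this assignment, all 20 clauses evaluate to true.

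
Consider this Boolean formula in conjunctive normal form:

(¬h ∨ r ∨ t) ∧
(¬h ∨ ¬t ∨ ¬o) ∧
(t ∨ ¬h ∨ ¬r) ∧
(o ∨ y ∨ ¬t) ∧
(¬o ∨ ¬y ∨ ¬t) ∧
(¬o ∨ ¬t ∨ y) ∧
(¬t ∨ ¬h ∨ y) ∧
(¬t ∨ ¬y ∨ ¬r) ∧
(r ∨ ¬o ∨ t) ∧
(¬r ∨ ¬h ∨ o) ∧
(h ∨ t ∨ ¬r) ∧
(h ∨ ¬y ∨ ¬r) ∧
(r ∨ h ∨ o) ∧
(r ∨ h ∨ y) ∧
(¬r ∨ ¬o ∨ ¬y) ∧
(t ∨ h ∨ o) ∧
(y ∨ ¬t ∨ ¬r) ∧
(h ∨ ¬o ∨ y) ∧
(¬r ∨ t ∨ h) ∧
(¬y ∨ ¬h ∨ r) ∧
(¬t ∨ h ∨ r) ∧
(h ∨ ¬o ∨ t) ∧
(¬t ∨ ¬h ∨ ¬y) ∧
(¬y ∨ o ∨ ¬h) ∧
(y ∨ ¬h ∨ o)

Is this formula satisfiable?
No

No, the formula is not satisfiable.

No assignment of truth values to the variables can make all 25 clauses true simultaneously.

The formula is UNSAT (unsatisfiable).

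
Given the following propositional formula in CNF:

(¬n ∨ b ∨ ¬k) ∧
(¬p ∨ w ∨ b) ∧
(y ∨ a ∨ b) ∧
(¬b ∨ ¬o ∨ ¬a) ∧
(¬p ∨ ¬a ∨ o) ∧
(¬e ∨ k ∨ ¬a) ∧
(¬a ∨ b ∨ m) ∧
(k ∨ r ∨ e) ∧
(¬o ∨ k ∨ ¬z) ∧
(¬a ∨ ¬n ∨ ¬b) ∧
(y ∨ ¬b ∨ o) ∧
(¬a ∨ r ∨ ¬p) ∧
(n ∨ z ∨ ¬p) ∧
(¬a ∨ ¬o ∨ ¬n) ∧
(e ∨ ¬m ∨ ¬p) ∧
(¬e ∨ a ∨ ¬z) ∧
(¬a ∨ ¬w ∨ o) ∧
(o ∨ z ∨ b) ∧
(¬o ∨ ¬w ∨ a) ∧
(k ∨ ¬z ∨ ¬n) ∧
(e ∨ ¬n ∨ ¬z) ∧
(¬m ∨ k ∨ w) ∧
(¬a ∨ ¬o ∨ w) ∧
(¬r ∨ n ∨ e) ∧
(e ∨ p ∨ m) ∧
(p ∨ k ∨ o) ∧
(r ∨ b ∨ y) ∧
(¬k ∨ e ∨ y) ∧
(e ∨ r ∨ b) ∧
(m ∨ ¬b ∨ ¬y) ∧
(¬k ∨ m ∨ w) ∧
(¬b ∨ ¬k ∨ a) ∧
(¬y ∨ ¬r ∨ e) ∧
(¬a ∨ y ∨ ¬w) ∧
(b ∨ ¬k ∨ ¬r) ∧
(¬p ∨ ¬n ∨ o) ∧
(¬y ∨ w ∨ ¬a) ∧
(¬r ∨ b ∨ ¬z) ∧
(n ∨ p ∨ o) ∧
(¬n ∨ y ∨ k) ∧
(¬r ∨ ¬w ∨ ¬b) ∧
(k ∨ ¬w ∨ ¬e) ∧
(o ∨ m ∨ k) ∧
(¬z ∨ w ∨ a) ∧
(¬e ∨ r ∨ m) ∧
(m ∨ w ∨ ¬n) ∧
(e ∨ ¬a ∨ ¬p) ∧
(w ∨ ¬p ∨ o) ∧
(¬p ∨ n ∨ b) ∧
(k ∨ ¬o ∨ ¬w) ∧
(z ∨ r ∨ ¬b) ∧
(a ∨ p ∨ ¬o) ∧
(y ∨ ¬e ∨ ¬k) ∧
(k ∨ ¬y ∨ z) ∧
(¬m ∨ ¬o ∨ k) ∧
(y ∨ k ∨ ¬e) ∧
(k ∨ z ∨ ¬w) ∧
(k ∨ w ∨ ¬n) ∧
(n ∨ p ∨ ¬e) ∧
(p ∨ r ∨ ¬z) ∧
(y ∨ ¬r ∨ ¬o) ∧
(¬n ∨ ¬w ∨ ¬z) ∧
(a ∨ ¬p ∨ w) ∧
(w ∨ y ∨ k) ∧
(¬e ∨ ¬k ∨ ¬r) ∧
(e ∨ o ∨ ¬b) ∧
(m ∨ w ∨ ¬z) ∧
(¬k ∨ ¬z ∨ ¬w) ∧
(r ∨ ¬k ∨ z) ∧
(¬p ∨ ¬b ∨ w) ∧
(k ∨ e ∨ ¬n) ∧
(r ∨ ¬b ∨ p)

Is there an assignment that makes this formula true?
No

No, the formula is not satisfiable.

No assignment of truth values to the variables can make all 72 clauses true simultaneously.

The formula is UNSAT (unsatisfiable).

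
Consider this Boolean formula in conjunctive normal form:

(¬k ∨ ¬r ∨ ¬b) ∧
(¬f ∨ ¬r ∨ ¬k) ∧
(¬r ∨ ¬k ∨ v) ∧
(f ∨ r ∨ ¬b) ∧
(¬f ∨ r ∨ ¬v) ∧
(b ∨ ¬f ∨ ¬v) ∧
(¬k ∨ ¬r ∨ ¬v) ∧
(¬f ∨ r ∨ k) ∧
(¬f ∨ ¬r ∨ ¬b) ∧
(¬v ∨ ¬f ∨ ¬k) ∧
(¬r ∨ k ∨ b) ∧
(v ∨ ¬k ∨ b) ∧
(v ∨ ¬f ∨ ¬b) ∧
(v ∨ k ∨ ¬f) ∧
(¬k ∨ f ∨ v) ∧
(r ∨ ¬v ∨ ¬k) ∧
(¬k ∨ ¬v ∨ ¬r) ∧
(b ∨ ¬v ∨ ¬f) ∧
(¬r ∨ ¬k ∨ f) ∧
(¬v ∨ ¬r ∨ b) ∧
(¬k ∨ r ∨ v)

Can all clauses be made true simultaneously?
Yes

Yes, the formula is satisfiable.

One satisfying assignment is: f=False, k=False, b=False, r=False, v=False

Verification: With this assignment, all 21 clauses evaluate to true.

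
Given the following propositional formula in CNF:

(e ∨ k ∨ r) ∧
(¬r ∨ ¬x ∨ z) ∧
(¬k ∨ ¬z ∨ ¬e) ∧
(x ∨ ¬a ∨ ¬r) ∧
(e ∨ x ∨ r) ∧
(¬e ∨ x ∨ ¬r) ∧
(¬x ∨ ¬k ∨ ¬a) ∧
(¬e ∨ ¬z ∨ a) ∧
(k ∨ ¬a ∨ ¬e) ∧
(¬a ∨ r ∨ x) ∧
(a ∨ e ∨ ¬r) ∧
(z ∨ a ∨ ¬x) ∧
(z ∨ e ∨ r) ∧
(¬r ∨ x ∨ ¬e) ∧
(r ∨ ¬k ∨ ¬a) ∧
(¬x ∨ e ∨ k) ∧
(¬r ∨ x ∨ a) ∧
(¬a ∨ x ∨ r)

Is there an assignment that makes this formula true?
Yes

Yes, the formula is satisfiable.

One satisfying assignment is: a=False, z=False, r=False, e=True, k=False, x=False

Verification: With this assignment, all 18 clauses evaluate to true.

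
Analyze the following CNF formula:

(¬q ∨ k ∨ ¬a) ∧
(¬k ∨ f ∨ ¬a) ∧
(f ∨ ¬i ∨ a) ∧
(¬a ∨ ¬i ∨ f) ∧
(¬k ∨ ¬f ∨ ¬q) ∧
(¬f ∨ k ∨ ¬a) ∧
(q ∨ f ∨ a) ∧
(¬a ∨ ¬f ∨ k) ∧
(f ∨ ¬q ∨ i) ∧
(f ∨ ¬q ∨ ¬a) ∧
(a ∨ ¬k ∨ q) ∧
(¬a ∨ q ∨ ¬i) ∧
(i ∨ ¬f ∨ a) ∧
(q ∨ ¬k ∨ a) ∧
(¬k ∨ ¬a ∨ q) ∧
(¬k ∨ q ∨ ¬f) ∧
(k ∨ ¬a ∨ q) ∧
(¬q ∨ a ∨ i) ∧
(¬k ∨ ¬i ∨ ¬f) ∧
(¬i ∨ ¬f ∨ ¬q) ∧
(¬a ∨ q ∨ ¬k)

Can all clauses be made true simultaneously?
Yes

Yes, the formula is satisfiable.

One satisfying assignment is: q=False, k=False, i=True, f=True, a=False

Verification: With this assignment, all 21 clauses evaluate to true.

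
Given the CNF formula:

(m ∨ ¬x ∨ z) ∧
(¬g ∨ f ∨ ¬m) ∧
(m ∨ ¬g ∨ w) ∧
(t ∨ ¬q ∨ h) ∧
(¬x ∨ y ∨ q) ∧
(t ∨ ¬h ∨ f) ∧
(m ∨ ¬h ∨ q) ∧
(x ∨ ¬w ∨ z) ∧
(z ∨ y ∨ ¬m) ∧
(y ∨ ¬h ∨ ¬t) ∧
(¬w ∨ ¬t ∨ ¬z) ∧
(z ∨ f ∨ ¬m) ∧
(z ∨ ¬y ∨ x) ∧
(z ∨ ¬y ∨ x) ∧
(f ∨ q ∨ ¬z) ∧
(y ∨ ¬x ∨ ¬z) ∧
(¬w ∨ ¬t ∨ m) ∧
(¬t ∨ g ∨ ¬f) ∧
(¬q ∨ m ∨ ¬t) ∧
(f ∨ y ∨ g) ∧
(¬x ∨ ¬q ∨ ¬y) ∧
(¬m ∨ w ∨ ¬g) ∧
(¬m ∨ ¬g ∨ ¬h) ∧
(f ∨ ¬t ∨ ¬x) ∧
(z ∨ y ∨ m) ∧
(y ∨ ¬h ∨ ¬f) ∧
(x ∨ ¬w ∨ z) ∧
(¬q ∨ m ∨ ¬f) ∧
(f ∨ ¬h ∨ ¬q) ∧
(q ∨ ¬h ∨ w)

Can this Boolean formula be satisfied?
Yes

Yes, the formula is satisfiable.

One satisfying assignment is: f=True, q=False, h=False, w=False, y=False, x=False, z=True, m=True, t=False, g=False

Verification: With this assignment, all 30 clauses evaluate to true.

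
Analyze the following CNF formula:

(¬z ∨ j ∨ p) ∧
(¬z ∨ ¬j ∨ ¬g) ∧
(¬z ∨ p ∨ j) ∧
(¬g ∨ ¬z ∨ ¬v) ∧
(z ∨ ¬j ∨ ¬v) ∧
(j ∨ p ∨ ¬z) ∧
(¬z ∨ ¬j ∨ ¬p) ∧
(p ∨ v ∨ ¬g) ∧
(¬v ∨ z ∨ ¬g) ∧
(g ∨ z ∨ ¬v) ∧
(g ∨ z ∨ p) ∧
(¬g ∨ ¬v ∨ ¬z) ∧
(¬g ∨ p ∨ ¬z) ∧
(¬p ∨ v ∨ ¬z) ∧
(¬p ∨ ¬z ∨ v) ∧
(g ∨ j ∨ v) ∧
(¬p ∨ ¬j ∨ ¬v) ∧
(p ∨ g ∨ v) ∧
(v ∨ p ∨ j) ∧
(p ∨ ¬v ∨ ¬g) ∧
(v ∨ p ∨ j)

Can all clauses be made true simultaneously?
Yes

Yes, the formula is satisfiable.

One satisfying assignment is: z=False, j=True, g=False, p=True, v=False

Verification: With this assignment, all 21 clauses evaluate to true.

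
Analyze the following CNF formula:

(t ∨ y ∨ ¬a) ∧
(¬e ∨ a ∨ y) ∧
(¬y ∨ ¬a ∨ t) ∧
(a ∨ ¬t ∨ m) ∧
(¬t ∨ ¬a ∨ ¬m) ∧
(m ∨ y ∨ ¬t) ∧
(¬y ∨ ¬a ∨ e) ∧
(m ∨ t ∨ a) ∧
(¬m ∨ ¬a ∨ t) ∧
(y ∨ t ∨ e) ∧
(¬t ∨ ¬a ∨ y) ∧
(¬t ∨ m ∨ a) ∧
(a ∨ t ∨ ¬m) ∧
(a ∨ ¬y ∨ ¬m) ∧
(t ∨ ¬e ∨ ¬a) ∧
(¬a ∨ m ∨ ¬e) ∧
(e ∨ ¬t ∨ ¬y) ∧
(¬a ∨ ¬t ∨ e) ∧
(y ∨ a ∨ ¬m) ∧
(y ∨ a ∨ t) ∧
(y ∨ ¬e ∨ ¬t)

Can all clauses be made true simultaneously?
No

No, the formula is not satisfiable.

No assignment of truth values to the variables can make all 21 clauses true simultaneously.

The formula is UNSAT (unsatisfiable).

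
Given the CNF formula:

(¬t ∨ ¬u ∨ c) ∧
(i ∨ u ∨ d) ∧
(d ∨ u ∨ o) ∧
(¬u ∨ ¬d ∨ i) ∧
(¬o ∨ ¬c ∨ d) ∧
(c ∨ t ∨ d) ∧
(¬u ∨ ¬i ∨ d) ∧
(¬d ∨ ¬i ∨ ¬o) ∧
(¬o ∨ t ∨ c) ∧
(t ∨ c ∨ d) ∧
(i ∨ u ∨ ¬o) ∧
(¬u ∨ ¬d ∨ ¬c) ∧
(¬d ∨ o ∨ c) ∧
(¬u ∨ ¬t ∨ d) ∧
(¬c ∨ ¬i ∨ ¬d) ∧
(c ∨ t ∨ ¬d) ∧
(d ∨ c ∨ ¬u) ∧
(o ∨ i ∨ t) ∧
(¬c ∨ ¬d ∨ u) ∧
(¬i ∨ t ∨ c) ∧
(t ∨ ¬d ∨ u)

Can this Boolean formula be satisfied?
Yes

Yes, the formula is satisfiable.

One satisfying assignment is: d=False, c=False, u=False, t=True, o=True, i=True

Verification: With this assignment, all 21 clauses evaluate to true.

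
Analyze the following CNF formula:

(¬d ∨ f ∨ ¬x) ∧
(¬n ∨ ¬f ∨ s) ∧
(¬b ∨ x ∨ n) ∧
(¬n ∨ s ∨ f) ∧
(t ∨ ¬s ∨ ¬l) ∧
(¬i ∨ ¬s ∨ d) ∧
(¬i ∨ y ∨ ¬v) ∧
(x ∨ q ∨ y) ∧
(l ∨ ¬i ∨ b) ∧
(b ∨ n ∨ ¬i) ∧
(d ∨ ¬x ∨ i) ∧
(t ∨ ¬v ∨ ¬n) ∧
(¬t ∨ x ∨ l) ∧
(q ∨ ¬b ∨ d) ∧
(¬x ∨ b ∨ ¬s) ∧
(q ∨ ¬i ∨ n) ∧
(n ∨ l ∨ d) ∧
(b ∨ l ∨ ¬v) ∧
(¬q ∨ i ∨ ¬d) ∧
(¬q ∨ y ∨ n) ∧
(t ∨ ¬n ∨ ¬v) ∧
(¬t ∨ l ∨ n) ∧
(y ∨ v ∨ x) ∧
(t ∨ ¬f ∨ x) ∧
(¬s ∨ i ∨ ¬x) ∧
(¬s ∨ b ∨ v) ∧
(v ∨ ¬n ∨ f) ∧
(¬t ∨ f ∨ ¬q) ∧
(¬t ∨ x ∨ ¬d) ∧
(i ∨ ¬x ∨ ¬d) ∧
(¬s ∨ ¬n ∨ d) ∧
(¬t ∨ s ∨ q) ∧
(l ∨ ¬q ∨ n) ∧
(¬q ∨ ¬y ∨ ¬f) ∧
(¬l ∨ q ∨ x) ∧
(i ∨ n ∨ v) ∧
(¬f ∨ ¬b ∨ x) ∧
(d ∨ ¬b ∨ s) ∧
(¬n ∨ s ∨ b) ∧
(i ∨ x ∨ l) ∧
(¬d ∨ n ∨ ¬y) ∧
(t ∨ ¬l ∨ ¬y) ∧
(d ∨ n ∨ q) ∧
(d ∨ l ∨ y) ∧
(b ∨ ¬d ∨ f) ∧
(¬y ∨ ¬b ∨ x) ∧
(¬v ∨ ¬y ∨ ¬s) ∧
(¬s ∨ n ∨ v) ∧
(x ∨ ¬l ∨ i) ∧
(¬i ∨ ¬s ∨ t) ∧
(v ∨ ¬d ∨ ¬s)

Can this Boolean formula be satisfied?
No

No, the formula is not satisfiable.

No assignment of truth values to the variables can make all 51 clauses true simultaneously.

The formula is UNSAT (unsatisfiable).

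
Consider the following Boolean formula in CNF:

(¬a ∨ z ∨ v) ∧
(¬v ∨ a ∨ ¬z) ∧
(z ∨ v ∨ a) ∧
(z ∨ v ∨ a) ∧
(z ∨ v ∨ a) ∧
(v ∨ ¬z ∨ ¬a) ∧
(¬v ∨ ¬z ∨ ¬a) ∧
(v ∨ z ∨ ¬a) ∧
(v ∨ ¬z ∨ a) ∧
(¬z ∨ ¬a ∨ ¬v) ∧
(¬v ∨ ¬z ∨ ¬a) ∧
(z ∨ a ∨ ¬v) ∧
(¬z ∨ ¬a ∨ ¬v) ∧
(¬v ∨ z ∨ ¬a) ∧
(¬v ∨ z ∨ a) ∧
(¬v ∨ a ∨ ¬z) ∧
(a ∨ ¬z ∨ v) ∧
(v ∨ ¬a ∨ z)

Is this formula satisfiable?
No

No, the formula is not satisfiable.

No assignment of truth values to the variables can make all 18 clauses true simultaneously.

The formula is UNSAT (unsatisfiable).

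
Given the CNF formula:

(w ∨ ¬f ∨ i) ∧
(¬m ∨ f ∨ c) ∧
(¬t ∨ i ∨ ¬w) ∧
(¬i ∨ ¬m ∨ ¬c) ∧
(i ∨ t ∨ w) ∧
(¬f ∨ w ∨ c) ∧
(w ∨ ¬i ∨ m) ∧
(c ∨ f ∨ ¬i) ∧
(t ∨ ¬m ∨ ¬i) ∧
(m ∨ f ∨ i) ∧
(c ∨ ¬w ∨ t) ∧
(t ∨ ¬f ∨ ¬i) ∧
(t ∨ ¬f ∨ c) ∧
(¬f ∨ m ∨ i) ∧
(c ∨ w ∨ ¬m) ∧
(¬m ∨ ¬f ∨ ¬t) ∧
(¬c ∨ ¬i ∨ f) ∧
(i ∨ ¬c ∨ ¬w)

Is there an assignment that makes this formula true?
Yes

Yes, the formula is satisfiable.

One satisfying assignment is: m=False, c=False, i=True, f=True, w=True, t=True

Verification: With this assignment, all 18 clauses evaluate to true.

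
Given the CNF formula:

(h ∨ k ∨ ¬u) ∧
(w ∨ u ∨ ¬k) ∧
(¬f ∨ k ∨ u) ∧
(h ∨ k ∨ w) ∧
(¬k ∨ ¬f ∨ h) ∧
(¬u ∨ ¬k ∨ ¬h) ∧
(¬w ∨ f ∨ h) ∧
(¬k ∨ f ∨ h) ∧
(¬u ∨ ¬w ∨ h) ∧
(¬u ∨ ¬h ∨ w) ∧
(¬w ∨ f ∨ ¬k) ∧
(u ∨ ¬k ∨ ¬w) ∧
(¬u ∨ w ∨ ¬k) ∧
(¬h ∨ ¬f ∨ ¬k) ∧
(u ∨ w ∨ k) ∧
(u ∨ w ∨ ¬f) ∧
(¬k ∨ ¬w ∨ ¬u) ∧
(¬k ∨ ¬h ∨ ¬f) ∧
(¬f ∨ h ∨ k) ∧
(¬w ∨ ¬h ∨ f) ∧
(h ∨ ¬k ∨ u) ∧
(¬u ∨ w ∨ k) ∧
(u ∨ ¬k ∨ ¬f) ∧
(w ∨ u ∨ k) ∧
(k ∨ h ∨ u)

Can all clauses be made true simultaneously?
Yes

Yes, the formula is satisfiable.

One satisfying assignment is: u=True, f=True, w=True, k=False, h=True

Verification: With this assignment, all 25 clauses evaluate to true.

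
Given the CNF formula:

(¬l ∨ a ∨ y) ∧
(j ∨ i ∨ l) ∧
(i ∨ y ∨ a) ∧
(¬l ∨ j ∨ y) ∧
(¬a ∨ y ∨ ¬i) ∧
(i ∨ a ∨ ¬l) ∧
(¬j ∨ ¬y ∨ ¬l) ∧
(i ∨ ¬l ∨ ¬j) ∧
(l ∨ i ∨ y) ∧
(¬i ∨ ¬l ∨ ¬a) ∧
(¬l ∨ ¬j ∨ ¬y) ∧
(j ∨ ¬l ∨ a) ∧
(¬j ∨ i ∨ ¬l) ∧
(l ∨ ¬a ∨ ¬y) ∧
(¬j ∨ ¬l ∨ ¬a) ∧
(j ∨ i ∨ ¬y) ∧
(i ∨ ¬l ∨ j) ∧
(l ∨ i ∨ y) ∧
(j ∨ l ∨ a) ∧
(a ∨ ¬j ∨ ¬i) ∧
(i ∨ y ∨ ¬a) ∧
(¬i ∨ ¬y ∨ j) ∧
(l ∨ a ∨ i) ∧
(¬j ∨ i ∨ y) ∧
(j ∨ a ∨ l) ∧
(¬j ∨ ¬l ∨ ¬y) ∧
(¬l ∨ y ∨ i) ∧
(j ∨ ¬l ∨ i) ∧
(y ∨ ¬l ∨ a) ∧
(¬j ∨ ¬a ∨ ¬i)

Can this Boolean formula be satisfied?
No

No, the formula is not satisfiable.

No assignment of truth values to the variables can make all 30 clauses true simultaneously.

The formula is UNSAT (unsatisfiable).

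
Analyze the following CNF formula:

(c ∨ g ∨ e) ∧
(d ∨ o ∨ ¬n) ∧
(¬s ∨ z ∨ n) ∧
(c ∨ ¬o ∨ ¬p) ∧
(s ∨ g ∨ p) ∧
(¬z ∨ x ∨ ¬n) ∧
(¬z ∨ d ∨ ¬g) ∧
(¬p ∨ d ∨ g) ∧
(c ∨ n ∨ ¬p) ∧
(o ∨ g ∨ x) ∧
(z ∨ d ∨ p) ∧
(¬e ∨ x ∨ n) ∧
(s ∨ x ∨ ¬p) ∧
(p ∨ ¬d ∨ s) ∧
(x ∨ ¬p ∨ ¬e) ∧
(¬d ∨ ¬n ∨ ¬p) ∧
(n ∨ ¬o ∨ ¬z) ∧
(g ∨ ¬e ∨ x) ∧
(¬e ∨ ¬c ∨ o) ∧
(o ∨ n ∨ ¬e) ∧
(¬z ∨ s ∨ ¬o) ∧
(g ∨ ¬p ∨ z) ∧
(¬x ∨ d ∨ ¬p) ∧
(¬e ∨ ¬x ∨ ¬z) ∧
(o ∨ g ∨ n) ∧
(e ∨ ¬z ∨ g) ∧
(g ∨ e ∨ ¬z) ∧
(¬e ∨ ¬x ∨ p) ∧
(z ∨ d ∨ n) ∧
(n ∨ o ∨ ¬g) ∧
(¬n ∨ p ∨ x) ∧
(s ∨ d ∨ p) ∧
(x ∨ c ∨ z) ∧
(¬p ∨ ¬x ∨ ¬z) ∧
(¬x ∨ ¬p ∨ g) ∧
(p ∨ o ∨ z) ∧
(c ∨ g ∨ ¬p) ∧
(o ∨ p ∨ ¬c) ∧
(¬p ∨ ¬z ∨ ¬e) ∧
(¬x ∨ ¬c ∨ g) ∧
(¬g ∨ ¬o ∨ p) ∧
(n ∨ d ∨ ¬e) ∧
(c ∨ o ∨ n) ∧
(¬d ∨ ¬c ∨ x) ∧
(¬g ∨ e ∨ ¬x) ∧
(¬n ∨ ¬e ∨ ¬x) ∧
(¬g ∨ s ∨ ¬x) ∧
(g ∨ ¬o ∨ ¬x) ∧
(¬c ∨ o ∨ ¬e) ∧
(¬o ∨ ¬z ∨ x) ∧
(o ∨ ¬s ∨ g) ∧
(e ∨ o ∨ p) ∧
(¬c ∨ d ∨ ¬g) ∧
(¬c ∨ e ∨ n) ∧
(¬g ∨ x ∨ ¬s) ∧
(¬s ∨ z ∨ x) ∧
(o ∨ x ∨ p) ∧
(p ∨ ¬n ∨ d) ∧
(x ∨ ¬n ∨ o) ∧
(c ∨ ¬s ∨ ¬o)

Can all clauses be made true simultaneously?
No

No, the formula is not satisfiable.

No assignment of truth values to the variables can make all 60 clauses true simultaneously.

The formula is UNSAT (unsatisfiable).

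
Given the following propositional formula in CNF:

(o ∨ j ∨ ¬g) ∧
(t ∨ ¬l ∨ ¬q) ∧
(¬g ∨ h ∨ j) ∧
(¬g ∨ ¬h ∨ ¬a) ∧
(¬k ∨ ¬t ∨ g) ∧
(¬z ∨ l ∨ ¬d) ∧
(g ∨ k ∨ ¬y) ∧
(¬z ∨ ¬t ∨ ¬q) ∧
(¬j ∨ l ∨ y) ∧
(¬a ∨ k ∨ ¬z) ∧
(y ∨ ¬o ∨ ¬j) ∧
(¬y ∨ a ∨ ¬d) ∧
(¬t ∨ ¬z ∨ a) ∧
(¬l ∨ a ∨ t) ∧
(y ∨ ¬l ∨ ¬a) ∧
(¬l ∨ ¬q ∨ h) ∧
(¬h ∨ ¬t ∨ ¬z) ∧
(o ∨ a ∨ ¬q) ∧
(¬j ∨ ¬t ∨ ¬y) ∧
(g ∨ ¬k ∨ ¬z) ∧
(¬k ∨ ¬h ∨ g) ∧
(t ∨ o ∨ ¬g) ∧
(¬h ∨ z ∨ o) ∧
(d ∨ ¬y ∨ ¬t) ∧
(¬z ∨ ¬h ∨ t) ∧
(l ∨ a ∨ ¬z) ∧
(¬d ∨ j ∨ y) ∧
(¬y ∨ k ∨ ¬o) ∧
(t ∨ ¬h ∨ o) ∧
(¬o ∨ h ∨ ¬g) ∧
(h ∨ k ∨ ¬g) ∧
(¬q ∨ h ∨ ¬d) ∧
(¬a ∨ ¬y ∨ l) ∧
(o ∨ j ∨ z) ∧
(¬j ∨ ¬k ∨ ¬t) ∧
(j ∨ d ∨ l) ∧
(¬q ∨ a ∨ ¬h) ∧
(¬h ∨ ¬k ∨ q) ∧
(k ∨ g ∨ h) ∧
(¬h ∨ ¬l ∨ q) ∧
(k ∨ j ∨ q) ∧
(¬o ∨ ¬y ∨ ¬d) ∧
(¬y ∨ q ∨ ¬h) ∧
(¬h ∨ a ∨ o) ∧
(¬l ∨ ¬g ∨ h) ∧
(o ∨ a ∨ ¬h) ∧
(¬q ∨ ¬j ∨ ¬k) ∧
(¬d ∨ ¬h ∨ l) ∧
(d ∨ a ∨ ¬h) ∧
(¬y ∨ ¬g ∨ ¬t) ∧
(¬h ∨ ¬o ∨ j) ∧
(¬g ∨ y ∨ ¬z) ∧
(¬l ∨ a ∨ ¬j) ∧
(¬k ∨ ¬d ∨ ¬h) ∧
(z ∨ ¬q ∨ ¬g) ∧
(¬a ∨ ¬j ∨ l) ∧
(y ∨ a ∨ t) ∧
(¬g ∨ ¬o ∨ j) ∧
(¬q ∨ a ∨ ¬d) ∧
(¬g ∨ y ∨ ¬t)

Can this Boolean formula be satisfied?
Yes

Yes, the formula is satisfiable.

One satisfying assignment is: k=True, d=False, l=True, o=True, g=False, j=False, q=False, y=True, z=False, t=False, h=False, a=True

Verification: With this assignment, all 60 clauses evaluate to true.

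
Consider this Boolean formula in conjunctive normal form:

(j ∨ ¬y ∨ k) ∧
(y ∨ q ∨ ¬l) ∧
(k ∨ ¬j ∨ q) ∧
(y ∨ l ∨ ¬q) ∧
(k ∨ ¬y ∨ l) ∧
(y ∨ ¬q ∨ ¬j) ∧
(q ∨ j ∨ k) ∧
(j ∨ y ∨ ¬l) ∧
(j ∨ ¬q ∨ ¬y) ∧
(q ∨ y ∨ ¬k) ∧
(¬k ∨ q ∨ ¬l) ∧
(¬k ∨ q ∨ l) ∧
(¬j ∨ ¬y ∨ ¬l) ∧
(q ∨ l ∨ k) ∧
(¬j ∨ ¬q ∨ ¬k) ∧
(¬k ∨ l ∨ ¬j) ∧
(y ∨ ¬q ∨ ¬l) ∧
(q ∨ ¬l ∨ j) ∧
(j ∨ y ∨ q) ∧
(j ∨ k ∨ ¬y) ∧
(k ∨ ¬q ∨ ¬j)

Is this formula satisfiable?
No

No, the formula is not satisfiable.

No assignment of truth values to the variables can make all 21 clauses true simultaneously.

The formula is UNSAT (unsatisfiable).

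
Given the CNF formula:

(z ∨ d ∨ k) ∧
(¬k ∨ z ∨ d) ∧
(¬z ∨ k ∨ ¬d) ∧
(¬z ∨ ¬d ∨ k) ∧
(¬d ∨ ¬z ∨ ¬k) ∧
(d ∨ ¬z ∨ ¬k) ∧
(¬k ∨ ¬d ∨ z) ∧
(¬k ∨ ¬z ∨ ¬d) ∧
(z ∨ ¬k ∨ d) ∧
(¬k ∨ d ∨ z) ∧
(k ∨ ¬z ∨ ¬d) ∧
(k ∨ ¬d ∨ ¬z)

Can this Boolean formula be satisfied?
Yes

Yes, the formula is satisfiable.

One satisfying assignment is: z=False, k=False, d=True

Verification: With this assignment, all 12 clauses evaluate to true.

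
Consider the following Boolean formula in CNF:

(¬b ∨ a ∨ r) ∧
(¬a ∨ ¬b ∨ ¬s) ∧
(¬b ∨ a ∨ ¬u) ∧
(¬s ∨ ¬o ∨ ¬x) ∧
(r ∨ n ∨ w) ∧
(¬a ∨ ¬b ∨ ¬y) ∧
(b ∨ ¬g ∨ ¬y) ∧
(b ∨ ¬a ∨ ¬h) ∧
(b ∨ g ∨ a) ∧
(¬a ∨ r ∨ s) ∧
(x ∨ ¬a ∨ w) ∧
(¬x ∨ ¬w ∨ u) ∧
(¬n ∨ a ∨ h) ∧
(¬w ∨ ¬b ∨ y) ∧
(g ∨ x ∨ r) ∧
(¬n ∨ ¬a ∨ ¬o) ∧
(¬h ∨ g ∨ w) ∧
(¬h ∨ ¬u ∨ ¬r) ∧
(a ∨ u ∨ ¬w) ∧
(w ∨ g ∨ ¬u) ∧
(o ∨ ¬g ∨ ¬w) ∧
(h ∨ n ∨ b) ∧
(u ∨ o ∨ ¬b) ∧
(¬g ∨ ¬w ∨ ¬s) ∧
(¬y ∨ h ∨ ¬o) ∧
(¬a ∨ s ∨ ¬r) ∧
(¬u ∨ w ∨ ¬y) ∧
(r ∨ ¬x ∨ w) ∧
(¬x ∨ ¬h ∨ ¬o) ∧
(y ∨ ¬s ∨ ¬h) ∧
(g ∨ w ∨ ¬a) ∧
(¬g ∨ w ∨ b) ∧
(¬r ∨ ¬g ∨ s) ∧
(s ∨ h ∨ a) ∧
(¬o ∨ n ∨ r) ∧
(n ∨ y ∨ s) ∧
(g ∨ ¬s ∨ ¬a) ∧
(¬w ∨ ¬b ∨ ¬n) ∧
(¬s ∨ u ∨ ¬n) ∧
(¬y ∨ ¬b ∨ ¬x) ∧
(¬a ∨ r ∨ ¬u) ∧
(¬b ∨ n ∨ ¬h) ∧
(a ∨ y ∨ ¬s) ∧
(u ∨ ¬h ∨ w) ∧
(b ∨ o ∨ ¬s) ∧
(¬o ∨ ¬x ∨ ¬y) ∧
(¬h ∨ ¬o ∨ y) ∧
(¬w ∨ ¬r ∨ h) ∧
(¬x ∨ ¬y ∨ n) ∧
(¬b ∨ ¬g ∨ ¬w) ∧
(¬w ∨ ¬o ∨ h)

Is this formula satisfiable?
No

No, the formula is not satisfiable.

No assignment of truth values to the variables can make all 51 clauses true simultaneously.

The formula is UNSAT (unsatisfiable).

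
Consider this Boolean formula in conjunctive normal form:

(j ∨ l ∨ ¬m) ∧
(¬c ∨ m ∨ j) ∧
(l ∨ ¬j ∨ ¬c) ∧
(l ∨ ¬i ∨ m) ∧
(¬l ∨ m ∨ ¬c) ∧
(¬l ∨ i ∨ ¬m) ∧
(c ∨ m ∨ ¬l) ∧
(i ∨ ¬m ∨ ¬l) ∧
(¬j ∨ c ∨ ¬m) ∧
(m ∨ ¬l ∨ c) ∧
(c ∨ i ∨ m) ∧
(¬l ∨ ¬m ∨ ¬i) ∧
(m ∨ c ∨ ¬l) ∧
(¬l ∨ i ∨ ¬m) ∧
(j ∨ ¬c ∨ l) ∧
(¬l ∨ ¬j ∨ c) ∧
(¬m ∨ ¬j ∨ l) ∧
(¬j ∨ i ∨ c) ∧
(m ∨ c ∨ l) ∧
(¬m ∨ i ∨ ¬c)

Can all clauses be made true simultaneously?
No

No, the formula is not satisfiable.

No assignment of truth values to the variables can make all 20 clauses true simultaneously.

The formula is UNSAT (unsatisfiable).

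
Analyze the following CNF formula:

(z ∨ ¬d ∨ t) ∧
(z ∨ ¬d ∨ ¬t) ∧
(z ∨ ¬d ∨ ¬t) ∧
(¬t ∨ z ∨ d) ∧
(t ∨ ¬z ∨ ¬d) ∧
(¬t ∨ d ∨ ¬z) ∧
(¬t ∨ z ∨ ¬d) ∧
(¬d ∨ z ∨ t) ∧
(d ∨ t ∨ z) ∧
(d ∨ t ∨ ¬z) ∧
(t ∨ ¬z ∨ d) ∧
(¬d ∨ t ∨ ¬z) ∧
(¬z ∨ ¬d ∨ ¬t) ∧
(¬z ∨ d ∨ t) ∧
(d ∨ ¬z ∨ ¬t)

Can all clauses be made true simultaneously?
No

No, the formula is not satisfiable.

No assignment of truth values to the variables can make all 15 clauses true simultaneously.

The formula is UNSAT (unsatisfiable).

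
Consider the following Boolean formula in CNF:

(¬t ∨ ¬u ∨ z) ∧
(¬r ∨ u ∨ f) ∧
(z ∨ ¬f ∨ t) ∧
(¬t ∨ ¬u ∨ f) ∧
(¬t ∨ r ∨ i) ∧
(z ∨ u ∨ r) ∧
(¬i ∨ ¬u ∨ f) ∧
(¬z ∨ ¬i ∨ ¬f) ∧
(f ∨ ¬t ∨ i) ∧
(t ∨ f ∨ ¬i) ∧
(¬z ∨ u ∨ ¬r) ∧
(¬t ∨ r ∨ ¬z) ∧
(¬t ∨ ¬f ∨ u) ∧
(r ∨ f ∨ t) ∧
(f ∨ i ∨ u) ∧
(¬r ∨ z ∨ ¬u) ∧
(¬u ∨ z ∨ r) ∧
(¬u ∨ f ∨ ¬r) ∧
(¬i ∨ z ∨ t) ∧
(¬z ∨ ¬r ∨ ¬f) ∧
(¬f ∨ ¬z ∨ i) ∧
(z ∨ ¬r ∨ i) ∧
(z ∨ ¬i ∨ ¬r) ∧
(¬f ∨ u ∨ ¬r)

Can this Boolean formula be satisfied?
No

No, the formula is not satisfiable.

No assignment of truth values to the variables can make all 24 clauses true simultaneously.

The formula is UNSAT (unsatisfiable).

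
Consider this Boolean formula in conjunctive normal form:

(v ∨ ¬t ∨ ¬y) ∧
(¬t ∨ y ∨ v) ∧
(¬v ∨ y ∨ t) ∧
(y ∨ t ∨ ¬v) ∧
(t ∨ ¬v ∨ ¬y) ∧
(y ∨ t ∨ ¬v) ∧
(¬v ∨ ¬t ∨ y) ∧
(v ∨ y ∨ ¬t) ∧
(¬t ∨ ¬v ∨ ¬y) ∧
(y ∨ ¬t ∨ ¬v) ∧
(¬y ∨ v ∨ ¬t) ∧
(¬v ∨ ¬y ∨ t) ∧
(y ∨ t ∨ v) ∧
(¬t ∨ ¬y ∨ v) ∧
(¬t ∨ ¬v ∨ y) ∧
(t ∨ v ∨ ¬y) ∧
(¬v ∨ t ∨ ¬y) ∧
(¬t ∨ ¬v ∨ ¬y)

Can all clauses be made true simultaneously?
No

No, the formula is not satisfiable.

No assignment of truth values to the variables can make all 18 clauses true simultaneously.

The formula is UNSAT (unsatisfiable).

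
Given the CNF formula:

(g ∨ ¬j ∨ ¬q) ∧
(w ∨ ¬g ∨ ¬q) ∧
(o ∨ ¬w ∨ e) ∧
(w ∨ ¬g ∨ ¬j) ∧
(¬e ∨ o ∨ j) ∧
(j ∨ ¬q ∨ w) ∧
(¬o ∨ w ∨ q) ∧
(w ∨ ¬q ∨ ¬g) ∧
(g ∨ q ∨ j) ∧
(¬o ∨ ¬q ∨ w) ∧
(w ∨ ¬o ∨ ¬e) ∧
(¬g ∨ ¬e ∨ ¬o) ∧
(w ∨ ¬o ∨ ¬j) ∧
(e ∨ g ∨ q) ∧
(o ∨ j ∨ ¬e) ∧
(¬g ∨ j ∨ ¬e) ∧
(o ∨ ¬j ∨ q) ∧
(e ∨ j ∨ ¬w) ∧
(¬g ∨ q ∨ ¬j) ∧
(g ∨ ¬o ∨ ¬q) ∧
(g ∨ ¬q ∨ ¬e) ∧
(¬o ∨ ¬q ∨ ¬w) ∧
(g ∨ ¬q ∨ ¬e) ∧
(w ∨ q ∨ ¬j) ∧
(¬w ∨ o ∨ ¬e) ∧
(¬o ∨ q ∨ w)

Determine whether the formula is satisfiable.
Yes

Yes, the formula is satisfiable.

One satisfying assignment is: w=False, g=True, o=False, j=False, e=False, q=False

Verification: With this assignment, all 26 clauses evaluate to true.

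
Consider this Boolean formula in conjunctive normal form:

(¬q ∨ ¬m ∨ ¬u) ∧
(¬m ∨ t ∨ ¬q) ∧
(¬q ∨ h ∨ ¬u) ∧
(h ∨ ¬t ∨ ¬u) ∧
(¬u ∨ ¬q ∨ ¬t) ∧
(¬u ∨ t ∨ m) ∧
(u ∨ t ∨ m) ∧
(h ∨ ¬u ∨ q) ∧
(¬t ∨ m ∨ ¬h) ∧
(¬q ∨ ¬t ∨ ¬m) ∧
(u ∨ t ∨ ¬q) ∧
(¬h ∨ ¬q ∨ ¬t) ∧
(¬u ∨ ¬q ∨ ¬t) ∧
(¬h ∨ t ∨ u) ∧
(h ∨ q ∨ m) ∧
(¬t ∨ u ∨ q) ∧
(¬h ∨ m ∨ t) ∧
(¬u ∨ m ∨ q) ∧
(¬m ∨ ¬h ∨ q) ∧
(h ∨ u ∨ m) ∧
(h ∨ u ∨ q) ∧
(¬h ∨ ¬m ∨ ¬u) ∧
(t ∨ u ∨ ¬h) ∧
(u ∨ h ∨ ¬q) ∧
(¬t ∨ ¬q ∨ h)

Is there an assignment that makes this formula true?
No

No, the formula is not satisfiable.

No assignment of truth values to the variables can make all 25 clauses true simultaneously.

The formula is UNSAT (unsatisfiable).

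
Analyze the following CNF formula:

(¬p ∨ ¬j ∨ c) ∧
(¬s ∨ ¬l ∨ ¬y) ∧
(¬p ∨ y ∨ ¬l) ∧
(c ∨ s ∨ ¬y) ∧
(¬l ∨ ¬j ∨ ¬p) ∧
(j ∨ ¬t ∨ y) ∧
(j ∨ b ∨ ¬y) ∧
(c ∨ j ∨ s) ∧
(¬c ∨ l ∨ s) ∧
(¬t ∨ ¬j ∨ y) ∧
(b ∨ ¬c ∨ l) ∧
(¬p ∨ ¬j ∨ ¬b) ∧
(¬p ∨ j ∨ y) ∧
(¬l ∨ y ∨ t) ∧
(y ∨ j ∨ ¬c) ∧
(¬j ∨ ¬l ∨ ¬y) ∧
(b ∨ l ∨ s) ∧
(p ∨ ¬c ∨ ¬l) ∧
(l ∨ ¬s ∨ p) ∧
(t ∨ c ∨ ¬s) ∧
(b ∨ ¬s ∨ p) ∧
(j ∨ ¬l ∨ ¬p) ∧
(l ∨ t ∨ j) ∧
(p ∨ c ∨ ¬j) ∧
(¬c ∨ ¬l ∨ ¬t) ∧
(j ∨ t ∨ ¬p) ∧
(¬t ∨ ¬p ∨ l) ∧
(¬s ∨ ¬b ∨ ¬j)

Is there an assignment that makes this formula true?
No

No, the formula is not satisfiable.

No assignment of truth values to the variables can make all 28 clauses true simultaneously.

The formula is UNSAT (unsatisfiable).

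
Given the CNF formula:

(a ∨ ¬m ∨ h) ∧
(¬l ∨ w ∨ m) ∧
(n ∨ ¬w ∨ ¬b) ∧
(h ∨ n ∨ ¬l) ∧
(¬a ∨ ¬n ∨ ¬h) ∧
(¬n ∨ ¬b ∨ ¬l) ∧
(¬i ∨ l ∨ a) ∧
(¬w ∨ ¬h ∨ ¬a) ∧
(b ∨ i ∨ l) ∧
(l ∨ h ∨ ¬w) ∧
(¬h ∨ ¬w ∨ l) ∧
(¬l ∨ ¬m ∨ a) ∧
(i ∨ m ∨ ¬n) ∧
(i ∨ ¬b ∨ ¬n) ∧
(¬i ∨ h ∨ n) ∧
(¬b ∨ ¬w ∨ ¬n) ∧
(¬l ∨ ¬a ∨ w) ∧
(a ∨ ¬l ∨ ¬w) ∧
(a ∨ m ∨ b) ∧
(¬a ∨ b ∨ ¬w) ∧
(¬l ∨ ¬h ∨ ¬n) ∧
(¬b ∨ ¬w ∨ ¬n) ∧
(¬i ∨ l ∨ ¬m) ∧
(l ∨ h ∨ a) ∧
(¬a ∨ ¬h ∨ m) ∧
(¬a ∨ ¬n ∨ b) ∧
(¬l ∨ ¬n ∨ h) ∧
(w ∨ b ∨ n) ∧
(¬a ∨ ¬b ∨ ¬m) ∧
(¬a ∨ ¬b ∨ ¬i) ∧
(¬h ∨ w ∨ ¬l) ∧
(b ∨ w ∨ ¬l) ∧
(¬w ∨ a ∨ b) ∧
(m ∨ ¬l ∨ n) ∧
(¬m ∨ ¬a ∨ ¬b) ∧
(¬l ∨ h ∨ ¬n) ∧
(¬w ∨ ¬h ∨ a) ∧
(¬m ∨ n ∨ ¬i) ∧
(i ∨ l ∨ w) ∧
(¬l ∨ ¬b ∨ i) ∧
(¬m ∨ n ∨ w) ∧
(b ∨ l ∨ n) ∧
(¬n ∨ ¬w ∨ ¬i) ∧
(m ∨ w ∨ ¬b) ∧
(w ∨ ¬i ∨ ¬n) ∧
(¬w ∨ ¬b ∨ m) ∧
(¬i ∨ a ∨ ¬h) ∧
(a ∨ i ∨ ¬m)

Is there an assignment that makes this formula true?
No

No, the formula is not satisfiable.

No assignment of truth values to the variables can make all 48 clauses true simultaneously.

The formula is UNSAT (unsatisfiable).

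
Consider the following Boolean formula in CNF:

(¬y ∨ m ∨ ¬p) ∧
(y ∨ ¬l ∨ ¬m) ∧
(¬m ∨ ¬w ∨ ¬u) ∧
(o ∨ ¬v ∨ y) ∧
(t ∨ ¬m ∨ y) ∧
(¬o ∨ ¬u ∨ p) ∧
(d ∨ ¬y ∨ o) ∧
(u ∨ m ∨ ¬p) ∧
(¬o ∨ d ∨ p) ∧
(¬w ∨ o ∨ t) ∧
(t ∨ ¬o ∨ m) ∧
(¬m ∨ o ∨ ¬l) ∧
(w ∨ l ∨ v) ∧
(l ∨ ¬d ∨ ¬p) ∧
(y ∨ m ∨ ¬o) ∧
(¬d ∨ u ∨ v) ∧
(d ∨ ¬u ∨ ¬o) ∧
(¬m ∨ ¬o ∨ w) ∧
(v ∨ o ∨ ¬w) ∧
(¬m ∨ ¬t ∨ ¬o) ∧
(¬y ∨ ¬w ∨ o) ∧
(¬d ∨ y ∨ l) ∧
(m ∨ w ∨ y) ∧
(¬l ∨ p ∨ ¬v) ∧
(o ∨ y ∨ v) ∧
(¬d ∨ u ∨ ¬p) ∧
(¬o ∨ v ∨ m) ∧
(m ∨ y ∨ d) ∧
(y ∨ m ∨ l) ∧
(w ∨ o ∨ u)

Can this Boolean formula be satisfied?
Yes

Yes, the formula is satisfiable.

One satisfying assignment is: w=False, d=True, p=False, m=False, u=True, v=False, y=True, o=False, l=True, t=False

Verification: With this assignment, all 30 clauses evaluate to true.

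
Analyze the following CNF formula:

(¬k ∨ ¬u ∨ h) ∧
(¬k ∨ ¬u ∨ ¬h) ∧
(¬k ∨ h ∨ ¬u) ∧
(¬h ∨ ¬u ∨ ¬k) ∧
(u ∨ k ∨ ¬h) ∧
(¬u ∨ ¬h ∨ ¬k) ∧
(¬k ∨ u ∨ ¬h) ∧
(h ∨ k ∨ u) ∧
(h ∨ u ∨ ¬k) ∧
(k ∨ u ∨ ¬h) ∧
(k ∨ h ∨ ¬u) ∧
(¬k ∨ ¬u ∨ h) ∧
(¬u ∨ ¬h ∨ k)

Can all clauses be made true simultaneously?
No

No, the formula is not satisfiable.

No assignment of truth values to the variables can make all 13 clauses true simultaneously.

The formula is UNSAT (unsatisfiable).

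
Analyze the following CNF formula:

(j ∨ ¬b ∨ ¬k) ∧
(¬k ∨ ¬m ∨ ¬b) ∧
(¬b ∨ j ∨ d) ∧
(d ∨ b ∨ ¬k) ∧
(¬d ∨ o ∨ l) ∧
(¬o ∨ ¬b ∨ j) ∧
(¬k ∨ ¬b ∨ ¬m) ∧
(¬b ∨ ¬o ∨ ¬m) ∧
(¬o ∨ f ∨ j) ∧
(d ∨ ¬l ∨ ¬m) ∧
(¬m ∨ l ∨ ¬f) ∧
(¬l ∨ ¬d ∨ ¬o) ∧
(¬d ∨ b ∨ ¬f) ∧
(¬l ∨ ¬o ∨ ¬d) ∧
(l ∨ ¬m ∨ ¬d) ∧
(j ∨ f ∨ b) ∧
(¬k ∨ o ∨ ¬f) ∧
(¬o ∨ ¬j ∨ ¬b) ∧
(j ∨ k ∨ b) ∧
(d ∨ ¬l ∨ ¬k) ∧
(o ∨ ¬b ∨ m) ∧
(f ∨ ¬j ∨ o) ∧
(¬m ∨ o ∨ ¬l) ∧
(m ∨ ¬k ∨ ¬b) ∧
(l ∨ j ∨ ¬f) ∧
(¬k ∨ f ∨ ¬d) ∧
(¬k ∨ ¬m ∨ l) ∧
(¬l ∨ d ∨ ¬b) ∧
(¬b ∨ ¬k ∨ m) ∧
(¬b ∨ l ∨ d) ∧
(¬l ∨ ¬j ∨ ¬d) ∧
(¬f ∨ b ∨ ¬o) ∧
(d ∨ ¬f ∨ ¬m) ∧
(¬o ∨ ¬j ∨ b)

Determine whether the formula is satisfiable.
Yes

Yes, the formula is satisfiable.

One satisfying assignment is: j=True, d=False, o=False, l=False, k=False, f=True, m=False, b=False

Verification: With this assignment, all 34 clauses evaluate to true.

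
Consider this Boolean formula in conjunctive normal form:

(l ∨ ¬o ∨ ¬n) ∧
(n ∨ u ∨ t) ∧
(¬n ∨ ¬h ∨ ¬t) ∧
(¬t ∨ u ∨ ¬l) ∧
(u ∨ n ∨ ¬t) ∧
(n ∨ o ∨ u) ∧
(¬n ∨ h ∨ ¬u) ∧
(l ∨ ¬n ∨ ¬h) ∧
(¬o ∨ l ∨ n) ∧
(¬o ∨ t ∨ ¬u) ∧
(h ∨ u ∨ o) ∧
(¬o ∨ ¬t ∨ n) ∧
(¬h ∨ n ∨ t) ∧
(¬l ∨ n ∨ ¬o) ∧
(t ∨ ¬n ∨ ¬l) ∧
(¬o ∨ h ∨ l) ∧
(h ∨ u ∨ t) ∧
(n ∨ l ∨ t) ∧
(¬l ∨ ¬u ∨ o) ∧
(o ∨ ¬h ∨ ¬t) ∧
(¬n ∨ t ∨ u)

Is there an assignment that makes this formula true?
Yes

Yes, the formula is satisfiable.

One satisfying assignment is: t=True, n=False, u=True, o=False, h=False, l=False

Verification: With this assignment, all 21 clauses evaluate to true.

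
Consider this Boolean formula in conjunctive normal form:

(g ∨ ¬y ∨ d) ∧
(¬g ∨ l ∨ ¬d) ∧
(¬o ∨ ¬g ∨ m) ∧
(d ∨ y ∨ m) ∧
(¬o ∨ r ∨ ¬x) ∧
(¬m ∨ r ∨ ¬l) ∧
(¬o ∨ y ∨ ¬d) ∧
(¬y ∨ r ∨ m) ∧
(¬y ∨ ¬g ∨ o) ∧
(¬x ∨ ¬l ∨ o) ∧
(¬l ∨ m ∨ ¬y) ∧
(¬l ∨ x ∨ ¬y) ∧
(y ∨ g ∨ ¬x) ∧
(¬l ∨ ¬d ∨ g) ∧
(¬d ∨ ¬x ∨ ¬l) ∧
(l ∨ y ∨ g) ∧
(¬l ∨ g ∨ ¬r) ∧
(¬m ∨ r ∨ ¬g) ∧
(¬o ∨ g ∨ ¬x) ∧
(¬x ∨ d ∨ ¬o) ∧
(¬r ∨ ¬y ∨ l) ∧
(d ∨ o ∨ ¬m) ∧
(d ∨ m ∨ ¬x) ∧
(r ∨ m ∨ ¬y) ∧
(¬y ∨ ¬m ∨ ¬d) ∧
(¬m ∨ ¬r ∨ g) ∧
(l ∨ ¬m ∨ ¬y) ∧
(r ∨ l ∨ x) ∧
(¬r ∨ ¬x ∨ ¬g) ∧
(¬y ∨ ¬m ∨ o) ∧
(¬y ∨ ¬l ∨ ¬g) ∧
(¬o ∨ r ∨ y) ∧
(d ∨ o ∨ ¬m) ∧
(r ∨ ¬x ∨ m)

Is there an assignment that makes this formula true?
Yes

Yes, the formula is satisfiable.

One satisfying assignment is: x=False, d=True, y=False, l=True, m=False, o=False, g=True, r=False

Verification: With this assignment, all 34 clauses evaluate to true.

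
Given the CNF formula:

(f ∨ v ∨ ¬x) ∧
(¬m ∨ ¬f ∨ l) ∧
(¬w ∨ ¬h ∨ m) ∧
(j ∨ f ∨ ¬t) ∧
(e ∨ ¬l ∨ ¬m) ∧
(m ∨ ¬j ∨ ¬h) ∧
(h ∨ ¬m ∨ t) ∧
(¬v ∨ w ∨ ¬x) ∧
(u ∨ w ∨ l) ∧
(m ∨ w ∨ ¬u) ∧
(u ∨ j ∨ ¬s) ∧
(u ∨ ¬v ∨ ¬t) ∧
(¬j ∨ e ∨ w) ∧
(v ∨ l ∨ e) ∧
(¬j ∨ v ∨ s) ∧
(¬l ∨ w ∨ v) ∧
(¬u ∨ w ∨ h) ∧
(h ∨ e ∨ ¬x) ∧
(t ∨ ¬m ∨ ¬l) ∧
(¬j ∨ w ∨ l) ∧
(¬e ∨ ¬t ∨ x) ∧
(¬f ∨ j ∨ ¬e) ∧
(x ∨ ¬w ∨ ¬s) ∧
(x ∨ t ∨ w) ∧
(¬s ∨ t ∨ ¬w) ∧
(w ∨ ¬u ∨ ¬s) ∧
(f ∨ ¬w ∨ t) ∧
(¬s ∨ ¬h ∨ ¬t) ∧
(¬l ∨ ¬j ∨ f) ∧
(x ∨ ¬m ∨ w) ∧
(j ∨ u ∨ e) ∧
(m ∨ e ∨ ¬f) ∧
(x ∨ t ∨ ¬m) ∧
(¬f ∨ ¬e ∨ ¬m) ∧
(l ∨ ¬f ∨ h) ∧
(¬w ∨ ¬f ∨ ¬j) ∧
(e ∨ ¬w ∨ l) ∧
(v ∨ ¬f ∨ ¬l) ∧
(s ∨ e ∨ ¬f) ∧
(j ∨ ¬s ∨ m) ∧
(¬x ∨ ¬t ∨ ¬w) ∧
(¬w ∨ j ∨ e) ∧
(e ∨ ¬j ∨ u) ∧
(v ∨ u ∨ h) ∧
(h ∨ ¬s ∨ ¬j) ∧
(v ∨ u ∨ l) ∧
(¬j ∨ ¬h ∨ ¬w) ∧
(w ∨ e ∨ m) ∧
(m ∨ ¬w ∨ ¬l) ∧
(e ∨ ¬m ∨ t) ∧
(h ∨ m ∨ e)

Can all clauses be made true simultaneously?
No

No, the formula is not satisfiable.

No assignment of truth values to the variables can make all 51 clauses true simultaneously.

The formula is UNSAT (unsatisfiable).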